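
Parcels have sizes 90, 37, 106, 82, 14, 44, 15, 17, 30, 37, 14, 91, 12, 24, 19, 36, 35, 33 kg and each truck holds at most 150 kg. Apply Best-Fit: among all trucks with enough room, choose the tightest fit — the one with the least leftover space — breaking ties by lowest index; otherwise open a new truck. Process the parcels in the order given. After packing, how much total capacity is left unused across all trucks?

164

truck 1: place 90 kg, 60 kg left
truck 1: place 37 kg, 23 kg left
truck 2: place 106 kg, 44 kg left
truck 3: place 82 kg, 68 kg left
truck 1: place 14 kg, 9 kg left
truck 2: place 44 kg, 0 kg left
truck 3: place 15 kg, 53 kg left
truck 3: place 17 kg, 36 kg left
truck 3: place 30 kg, 6 kg left
truck 4: place 37 kg, 113 kg left
truck 4: place 14 kg, 99 kg left
truck 4: place 91 kg, 8 kg left
truck 5: place 12 kg, 138 kg left
truck 5: place 24 kg, 114 kg left
truck 5: place 19 kg, 95 kg left
truck 5: place 36 kg, 59 kg left
truck 5: place 35 kg, 24 kg left
truck 6: place 33 kg, 117 kg left
6 trucks × 150 kg = 900 kg; used 736 kg; unused 164 kg.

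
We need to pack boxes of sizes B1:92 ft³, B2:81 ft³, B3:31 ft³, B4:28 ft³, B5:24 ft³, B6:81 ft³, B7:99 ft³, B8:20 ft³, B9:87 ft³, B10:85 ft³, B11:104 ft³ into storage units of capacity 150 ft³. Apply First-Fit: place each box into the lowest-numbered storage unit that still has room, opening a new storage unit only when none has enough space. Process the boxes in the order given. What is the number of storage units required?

7 storage units

Put B1 (92 ft³) in storage unit 1; 58 ft³ remain.
Put B2 (81 ft³) in storage unit 2; 69 ft³ remain.
Put B3 (31 ft³) in storage unit 1; 27 ft³ remain.
Put B4 (28 ft³) in storage unit 2; 41 ft³ remain.
Put B5 (24 ft³) in storage unit 1; 3 ft³ remain.
Put B6 (81 ft³) in storage unit 3; 69 ft³ remain.
Put B7 (99 ft³) in storage unit 4; 51 ft³ remain.
Put B8 (20 ft³) in storage unit 2; 21 ft³ remain.
Put B9 (87 ft³) in storage unit 5; 63 ft³ remain.
Put B10 (85 ft³) in storage unit 6; 65 ft³ remain.
Put B11 (104 ft³) in storage unit 7; 46 ft³ remain.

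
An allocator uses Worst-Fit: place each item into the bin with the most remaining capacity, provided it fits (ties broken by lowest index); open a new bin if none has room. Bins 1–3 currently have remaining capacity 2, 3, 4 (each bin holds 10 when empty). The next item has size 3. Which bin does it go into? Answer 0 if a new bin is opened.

Bins with room: bin 2 (3), bin 3 (4).
Most room is bin 3 with 4 free.

3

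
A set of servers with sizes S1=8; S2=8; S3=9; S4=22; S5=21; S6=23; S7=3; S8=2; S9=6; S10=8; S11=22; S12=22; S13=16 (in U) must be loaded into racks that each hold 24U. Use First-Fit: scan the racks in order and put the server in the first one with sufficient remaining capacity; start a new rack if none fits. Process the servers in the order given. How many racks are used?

Put S1 (8U) in rack 1; 16U remain.
Put S2 (8U) in rack 1; 8U remain.
Put S3 (9U) in rack 2; 15U remain.
Put S4 (22U) in rack 3; 2U remain.
Put S5 (21U) in rack 4; 3U remain.
Put S6 (23U) in rack 5; 1U remain.
Put S7 (3U) in rack 1; 5U remain.
Put S8 (2U) in rack 1; 3U remain.
Put S9 (6U) in rack 2; 9U remain.
Put S10 (8U) in rack 2; 1U remain.
Put S11 (22U) in rack 6; 2U remain.
Put S12 (22U) in rack 7; 2U remain.
Put S13 (16U) in rack 8; 8U remain.
Final racks: [8,8,3,2] [9,6,8] [22] [21] [23] [22] [22] [16].

8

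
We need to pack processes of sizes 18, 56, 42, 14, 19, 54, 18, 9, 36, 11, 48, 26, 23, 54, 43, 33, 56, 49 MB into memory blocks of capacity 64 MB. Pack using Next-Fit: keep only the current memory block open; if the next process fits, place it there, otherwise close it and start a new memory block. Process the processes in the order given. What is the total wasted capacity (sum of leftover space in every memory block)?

223

Put 18 MB in memory block 1; 46 MB remain.
Put 56 MB in memory block 2; 8 MB remain.
Put 42 MB in memory block 3; 22 MB remain.
Put 14 MB in memory block 3; 8 MB remain.
Put 19 MB in memory block 4; 45 MB remain.
Put 54 MB in memory block 5; 10 MB remain.
Put 18 MB in memory block 6; 46 MB remain.
Put 9 MB in memory block 6; 37 MB remain.
Put 36 MB in memory block 6; 1 MB remain.
Put 11 MB in memory block 7; 53 MB remain.
Put 48 MB in memory block 7; 5 MB remain.
Put 26 MB in memory block 8; 38 MB remain.
Put 23 MB in memory block 8; 15 MB remain.
Put 54 MB in memory block 9; 10 MB remain.
Put 43 MB in memory block 10; 21 MB remain.
Put 33 MB in memory block 11; 31 MB remain.
Put 56 MB in memory block 12; 8 MB remain.
Put 49 MB in memory block 13; 15 MB remain.
13 memory blocks × 64 MB = 832 MB; used 609 MB; unused 223 MB.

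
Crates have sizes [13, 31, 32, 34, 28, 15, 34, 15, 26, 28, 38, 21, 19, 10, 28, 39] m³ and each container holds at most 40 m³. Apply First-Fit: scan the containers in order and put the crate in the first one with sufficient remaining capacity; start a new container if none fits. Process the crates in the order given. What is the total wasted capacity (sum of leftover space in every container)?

109

13 m³ → container 1 (remaining 27 m³)
31 m³ → container 2 (remaining 9 m³)
32 m³ → container 3 (remaining 8 m³)
34 m³ → container 4 (remaining 6 m³)
28 m³ → container 5 (remaining 12 m³)
15 m³ → container 1 (remaining 12 m³)
34 m³ → container 6 (remaining 6 m³)
15 m³ → container 7 (remaining 25 m³)
26 m³ → container 8 (remaining 14 m³)
28 m³ → container 9 (remaining 12 m³)
38 m³ → container 10 (remaining 2 m³)
21 m³ → container 7 (remaining 4 m³)
19 m³ → container 11 (remaining 21 m³)
10 m³ → container 1 (remaining 2 m³)
28 m³ → container 12 (remaining 12 m³)
39 m³ → container 13 (remaining 1 m³)
13 containers × 40 m³ = 520 m³; used 411 m³; unused 109 m³.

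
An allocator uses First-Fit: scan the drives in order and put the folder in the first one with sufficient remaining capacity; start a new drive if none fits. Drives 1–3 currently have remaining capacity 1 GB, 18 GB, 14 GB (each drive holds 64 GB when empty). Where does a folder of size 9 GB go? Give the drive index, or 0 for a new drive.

Drives with room: drive 2 (18 GB), drive 3 (14 GB).
The first with room is drive 2.

2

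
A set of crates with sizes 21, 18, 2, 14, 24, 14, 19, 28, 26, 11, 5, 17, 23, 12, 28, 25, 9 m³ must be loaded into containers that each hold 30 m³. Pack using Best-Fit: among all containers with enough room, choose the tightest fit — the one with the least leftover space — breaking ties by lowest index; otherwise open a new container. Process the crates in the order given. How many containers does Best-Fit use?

11 containers

container 1: place 21 m³, 9 m³ left
container 2: place 18 m³, 12 m³ left
container 1: place 2 m³, 7 m³ left
container 3: place 14 m³, 16 m³ left
container 4: place 24 m³, 6 m³ left
container 3: place 14 m³, 2 m³ left
container 5: place 19 m³, 11 m³ left
container 6: place 28 m³, 2 m³ left
container 7: place 26 m³, 4 m³ left
container 5: place 11 m³, 0 m³ left
container 4: place 5 m³, 1 m³ left
container 8: place 17 m³, 13 m³ left
container 9: place 23 m³, 7 m³ left
container 2: place 12 m³, 0 m³ left
container 10: place 28 m³, 2 m³ left
container 11: place 25 m³, 5 m³ left
container 8: place 9 m³, 4 m³ left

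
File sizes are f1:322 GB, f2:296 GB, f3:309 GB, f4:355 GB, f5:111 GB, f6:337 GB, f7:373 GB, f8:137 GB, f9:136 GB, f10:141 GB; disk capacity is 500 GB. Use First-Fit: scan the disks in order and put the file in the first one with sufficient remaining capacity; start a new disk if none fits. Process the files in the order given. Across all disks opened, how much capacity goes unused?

483

f1 (322 GB) → disk 1 (remaining 178 GB)
f2 (296 GB) → disk 2 (remaining 204 GB)
f3 (309 GB) → disk 3 (remaining 191 GB)
f4 (355 GB) → disk 4 (remaining 145 GB)
f5 (111 GB) → disk 1 (remaining 67 GB)
f6 (337 GB) → disk 5 (remaining 163 GB)
f7 (373 GB) → disk 6 (remaining 127 GB)
f8 (137 GB) → disk 2 (remaining 67 GB)
f9 (136 GB) → disk 3 (remaining 55 GB)
f10 (141 GB) → disk 4 (remaining 4 GB)
6 disks × 500 GB = 3000 GB; used 2517 GB; unused 483 GB.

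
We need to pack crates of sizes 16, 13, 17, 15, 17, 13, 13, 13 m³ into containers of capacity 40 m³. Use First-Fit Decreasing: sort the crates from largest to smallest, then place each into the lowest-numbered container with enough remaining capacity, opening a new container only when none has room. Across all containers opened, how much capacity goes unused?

43

Sorted descending: 17, 17, 16, 15, 13, 13, 13, 13.
Put 17 m³ in container 1; 23 m³ remain.
Put 17 m³ in container 1; 6 m³ remain.
Put 16 m³ in container 2; 24 m³ remain.
Put 15 m³ in container 2; 9 m³ remain.
Put 13 m³ in container 3; 27 m³ remain.
Put 13 m³ in container 3; 14 m³ remain.
Put 13 m³ in container 3; 1 m³ remain.
Put 13 m³ in container 4; 27 m³ remain.
4 containers × 40 m³ = 160 m³; used 117 m³; unused 43 m³.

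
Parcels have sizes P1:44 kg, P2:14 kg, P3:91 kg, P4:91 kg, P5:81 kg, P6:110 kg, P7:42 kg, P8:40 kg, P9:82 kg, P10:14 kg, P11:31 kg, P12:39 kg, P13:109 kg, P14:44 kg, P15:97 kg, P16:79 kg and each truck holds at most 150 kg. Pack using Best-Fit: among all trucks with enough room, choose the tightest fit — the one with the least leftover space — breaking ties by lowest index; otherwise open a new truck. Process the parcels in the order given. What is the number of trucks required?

8 trucks

Put P1 (44 kg) in truck 1; 106 kg remain.
Put P2 (14 kg) in truck 1; 92 kg remain.
Put P3 (91 kg) in truck 1; 1 kg remain.
Put P4 (91 kg) in truck 2; 59 kg remain.
Put P5 (81 kg) in truck 3; 69 kg remain.
Put P6 (110 kg) in truck 4; 40 kg remain.
Put P7 (42 kg) in truck 2; 17 kg remain.
Put P8 (40 kg) in truck 4; 0 kg remain.
Put P9 (82 kg) in truck 5; 68 kg remain.
Put P10 (14 kg) in truck 2; 3 kg remain.
Put P11 (31 kg) in truck 5; 37 kg remain.
Put P12 (39 kg) in truck 3; 30 kg remain.
Put P13 (109 kg) in truck 6; 41 kg remain.
Put P14 (44 kg) in truck 7; 106 kg remain.
Put P15 (97 kg) in truck 7; 9 kg remain.
Put P16 (79 kg) in truck 8; 71 kg remain.
Final trucks: [44,14,91] [91,42,14] [81,39] [110,40] [82,31] [109] [44,97] [79].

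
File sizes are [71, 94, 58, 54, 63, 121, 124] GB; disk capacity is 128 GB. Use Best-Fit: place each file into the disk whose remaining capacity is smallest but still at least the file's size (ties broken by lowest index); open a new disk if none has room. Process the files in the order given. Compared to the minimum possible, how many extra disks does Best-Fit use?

0

Best-Fit: [71,54] [94] [58,63] [121] [124] → 5 disks.
Total size 585 GB; any packing needs at least ⌈585/128⌉ = 5 disks.
So 5 is already optimal.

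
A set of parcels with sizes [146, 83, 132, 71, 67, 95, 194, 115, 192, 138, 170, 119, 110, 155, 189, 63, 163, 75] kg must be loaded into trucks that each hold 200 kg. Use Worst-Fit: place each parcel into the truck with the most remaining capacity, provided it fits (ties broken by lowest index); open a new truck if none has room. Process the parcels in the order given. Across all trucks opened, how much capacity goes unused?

523

truck 1: place 146 kg, 54 kg left
truck 2: place 83 kg, 117 kg left
truck 3: place 132 kg, 68 kg left
truck 2: place 71 kg, 46 kg left
truck 3: place 67 kg, 1 kg left
truck 4: place 95 kg, 105 kg left
truck 5: place 194 kg, 6 kg left
truck 6: place 115 kg, 85 kg left
truck 7: place 192 kg, 8 kg left
truck 8: place 138 kg, 62 kg left
truck 9: place 170 kg, 30 kg left
truck 10: place 119 kg, 81 kg left
truck 11: place 110 kg, 90 kg left
truck 12: place 155 kg, 45 kg left
truck 13: place 189 kg, 11 kg left
truck 4: place 63 kg, 42 kg left
truck 14: place 163 kg, 37 kg left
truck 11: place 75 kg, 15 kg left
14 trucks × 200 kg = 2800 kg; used 2277 kg; unused 523 kg.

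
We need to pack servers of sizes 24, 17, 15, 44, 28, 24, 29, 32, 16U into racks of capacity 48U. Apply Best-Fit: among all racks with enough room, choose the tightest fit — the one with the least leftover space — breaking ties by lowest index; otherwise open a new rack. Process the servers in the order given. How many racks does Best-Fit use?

6

24U → rack 1 (remaining 24U)
17U → rack 1 (remaining 7U)
15U → rack 2 (remaining 33U)
44U → rack 3 (remaining 4U)
28U → rack 2 (remaining 5U)
24U → rack 4 (remaining 24U)
29U → rack 5 (remaining 19U)
32U → rack 6 (remaining 16U)
16U → rack 6 (remaining 0U)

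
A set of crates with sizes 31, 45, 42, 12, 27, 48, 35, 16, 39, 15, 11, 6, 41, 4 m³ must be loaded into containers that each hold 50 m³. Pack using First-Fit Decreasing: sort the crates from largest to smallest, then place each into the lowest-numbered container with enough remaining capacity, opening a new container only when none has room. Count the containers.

8

Sorted descending: 48, 45, 42, 41, 39, 35, 31, 27, 16, 15, 12, 11, 6, 4.
container 1: place 48 m³, 2 m³ left
container 2: place 45 m³, 5 m³ left
container 3: place 42 m³, 8 m³ left
container 4: place 41 m³, 9 m³ left
container 5: place 39 m³, 11 m³ left
container 6: place 35 m³, 15 m³ left
container 7: place 31 m³, 19 m³ left
container 8: place 27 m³, 23 m³ left
container 7: place 16 m³, 3 m³ left
container 6: place 15 m³, 0 m³ left
container 8: place 12 m³, 11 m³ left
container 5: place 11 m³, 0 m³ left
container 3: place 6 m³, 2 m³ left
container 2: place 4 m³, 1 m³ left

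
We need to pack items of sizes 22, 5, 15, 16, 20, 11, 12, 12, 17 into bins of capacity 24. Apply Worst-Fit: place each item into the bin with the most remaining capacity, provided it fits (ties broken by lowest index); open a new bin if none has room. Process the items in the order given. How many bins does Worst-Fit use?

bin 1: place 22, 2 left
bin 2: place 5, 19 left
bin 2: place 15, 4 left
bin 3: place 16, 8 left
bin 4: place 20, 4 left
bin 5: place 11, 13 left
bin 5: place 12, 1 left
bin 6: place 12, 12 left
bin 7: place 17, 7 left
Final bins: [22] [5,15] [16] [20] [11,12] [12] [17].

7 bins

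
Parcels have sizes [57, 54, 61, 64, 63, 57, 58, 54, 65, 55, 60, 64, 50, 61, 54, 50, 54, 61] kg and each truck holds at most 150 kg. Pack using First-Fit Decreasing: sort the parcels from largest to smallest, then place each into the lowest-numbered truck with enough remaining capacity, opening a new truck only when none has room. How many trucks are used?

9

Sorted descending: 65, 64, 64, 63, 61, 61, 61, 60, 58, 57, 57, 55, 54, 54, 54, 54, 50, 50.
truck 1: place 65 kg, 85 kg left
truck 1: place 64 kg, 21 kg left
truck 2: place 64 kg, 86 kg left
truck 2: place 63 kg, 23 kg left
truck 3: place 61 kg, 89 kg left
truck 3: place 61 kg, 28 kg left
truck 4: place 61 kg, 89 kg left
truck 4: place 60 kg, 29 kg left
truck 5: place 58 kg, 92 kg left
truck 5: place 57 kg, 35 kg left
truck 6: place 57 kg, 93 kg left
truck 6: place 55 kg, 38 kg left
truck 7: place 54 kg, 96 kg left
truck 7: place 54 kg, 42 kg left
truck 8: place 54 kg, 96 kg left
truck 8: place 54 kg, 42 kg left
truck 9: place 50 kg, 100 kg left
truck 9: place 50 kg, 50 kg left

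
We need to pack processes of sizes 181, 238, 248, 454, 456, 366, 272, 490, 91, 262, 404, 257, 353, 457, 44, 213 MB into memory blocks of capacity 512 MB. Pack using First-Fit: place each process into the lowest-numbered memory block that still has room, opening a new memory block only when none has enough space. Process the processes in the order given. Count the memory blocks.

11

memory block 1: place 181 MB, 331 MB left
memory block 1: place 238 MB, 93 MB left
memory block 2: place 248 MB, 264 MB left
memory block 3: place 454 MB, 58 MB left
memory block 4: place 456 MB, 56 MB left
memory block 5: place 366 MB, 146 MB left
memory block 6: place 272 MB, 240 MB left
memory block 7: place 490 MB, 22 MB left
memory block 1: place 91 MB, 2 MB left
memory block 2: place 262 MB, 2 MB left
memory block 8: place 404 MB, 108 MB left
memory block 9: place 257 MB, 255 MB left
memory block 10: place 353 MB, 159 MB left
memory block 11: place 457 MB, 55 MB left
memory block 3: place 44 MB, 14 MB left
memory block 6: place 213 MB, 27 MB left
Final memory blocks: [181,238,91] [248,262] [454,44] [456] [366] [272,213] [490] [404] [257] [353] [457].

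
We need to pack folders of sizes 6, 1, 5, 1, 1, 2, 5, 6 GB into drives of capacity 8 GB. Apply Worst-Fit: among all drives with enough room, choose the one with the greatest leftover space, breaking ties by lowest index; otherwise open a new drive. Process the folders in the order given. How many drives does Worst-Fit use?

4

Put 6 GB in drive 1; 2 GB remain.
Put 1 GB in drive 1; 1 GB remain.
Put 5 GB in drive 2; 3 GB remain.
Put 1 GB in drive 2; 2 GB remain.
Put 1 GB in drive 2; 1 GB remain.
Put 2 GB in drive 3; 6 GB remain.
Put 5 GB in drive 3; 1 GB remain.
Put 6 GB in drive 4; 2 GB remain.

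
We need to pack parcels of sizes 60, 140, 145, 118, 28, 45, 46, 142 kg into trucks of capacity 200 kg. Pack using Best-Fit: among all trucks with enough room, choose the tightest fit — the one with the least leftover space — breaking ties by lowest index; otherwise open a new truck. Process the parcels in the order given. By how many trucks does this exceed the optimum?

Best-Fit: [60,140] [145,28] [118,45] [46,142] → 4 trucks.
Total size 724 kg; any packing needs at least ⌈724/200⌉ = 4 trucks.
So 4 is already optimal.

0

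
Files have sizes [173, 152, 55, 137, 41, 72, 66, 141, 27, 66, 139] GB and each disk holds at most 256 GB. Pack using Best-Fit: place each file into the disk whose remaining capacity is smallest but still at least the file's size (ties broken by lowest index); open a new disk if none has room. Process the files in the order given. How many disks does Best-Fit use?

5

disk 1: place 173 GB, 83 GB left
disk 2: place 152 GB, 104 GB left
disk 1: place 55 GB, 28 GB left
disk 3: place 137 GB, 119 GB left
disk 2: place 41 GB, 63 GB left
disk 3: place 72 GB, 47 GB left
disk 4: place 66 GB, 190 GB left
disk 4: place 141 GB, 49 GB left
disk 1: place 27 GB, 1 GB left
disk 5: place 66 GB, 190 GB left
disk 5: place 139 GB, 51 GB left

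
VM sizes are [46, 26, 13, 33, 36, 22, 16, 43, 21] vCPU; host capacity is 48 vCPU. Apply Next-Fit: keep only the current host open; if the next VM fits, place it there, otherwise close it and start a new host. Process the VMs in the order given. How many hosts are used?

host 1: place 46 vCPU, 2 vCPU left
host 2: place 26 vCPU, 22 vCPU left
host 2: place 13 vCPU, 9 vCPU left
host 3: place 33 vCPU, 15 vCPU left
host 4: place 36 vCPU, 12 vCPU left
host 5: place 22 vCPU, 26 vCPU left
host 5: place 16 vCPU, 10 vCPU left
host 6: place 43 vCPU, 5 vCPU left
host 7: place 21 vCPU, 27 vCPU left

7 hosts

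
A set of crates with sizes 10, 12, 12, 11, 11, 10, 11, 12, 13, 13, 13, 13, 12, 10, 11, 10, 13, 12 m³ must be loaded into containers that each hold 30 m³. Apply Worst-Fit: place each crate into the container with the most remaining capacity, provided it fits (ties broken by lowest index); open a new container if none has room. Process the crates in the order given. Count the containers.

Put 10 m³ in container 1; 20 m³ remain.
Put 12 m³ in container 1; 8 m³ remain.
Put 12 m³ in container 2; 18 m³ remain.
Put 11 m³ in container 2; 7 m³ remain.
Put 11 m³ in container 3; 19 m³ remain.
Put 10 m³ in container 3; 9 m³ remain.
Put 11 m³ in container 4; 19 m³ remain.
Put 12 m³ in container 4; 7 m³ remain.
Put 13 m³ in container 5; 17 m³ remain.
Put 13 m³ in container 5; 4 m³ remain.
Put 13 m³ in container 6; 17 m³ remain.
Put 13 m³ in container 6; 4 m³ remain.
Put 12 m³ in container 7; 18 m³ remain.
Put 10 m³ in container 7; 8 m³ remain.
Put 11 m³ in container 8; 19 m³ remain.
Put 10 m³ in container 8; 9 m³ remain.
Put 13 m³ in container 9; 17 m³ remain.
Put 12 m³ in container 9; 5 m³ remain.
Final containers: [10,12] [12,11] [11,10] [11,12] [13,13] [13,13] [12,10] [11,10] [13,12].

9 containers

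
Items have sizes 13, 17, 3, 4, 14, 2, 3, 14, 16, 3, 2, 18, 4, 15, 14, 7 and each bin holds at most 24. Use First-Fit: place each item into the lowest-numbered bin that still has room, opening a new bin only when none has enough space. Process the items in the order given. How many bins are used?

bin 1: place 13, 11 left
bin 2: place 17, 7 left
bin 1: place 3, 8 left
bin 1: place 4, 4 left
bin 3: place 14, 10 left
bin 1: place 2, 2 left
bin 2: place 3, 4 left
bin 4: place 14, 10 left
bin 5: place 16, 8 left
bin 2: place 3, 1 left
bin 1: place 2, 0 left
bin 6: place 18, 6 left
bin 3: place 4, 6 left
bin 7: place 15, 9 left
bin 8: place 14, 10 left
bin 4: place 7, 3 left
Final bins: [13,3,4,2,2] [17,3,3] [14,4] [14,7] [16] [18] [15] [14].

8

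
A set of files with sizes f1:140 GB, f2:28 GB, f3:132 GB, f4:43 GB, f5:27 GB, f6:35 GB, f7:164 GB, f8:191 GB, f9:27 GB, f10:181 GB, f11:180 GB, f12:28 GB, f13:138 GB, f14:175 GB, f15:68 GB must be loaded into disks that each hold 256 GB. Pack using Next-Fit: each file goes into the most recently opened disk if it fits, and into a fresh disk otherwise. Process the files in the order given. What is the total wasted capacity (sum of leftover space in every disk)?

491

disk 1: place f1 (140 GB), 116 GB left
disk 1: place f2 (28 GB), 88 GB left
disk 2: place f3 (132 GB), 124 GB left
disk 2: place f4 (43 GB), 81 GB left
disk 2: place f5 (27 GB), 54 GB left
disk 2: place f6 (35 GB), 19 GB left
disk 3: place f7 (164 GB), 92 GB left
disk 4: place f8 (191 GB), 65 GB left
disk 4: place f9 (27 GB), 38 GB left
disk 5: place f10 (181 GB), 75 GB left
disk 6: place f11 (180 GB), 76 GB left
disk 6: place f12 (28 GB), 48 GB left
disk 7: place f13 (138 GB), 118 GB left
disk 8: place f14 (175 GB), 81 GB left
disk 8: place f15 (68 GB), 13 GB left
8 disks × 256 GB = 2048 GB; used 1557 GB; unused 491 GB.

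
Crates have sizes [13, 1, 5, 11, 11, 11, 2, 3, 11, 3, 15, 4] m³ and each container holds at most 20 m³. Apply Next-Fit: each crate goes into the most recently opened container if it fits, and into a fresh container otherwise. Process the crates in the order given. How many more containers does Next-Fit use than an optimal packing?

0

Next-Fit: [13,1,5] [11] [11] [11,2,3] [11,3] [15,4] → 6 containers.
6 crates exceed 10 m³ (half the capacity), and no two of those can share a container, so at least 6 containers are needed.
So 6 is already optimal.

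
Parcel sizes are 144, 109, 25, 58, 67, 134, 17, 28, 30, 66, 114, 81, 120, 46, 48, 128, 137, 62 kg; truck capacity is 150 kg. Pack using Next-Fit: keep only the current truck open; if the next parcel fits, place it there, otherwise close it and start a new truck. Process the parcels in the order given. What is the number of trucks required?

truck 1: place 144 kg, 6 kg left
truck 2: place 109 kg, 41 kg left
truck 2: place 25 kg, 16 kg left
truck 3: place 58 kg, 92 kg left
truck 3: place 67 kg, 25 kg left
truck 4: place 134 kg, 16 kg left
truck 5: place 17 kg, 133 kg left
truck 5: place 28 kg, 105 kg left
truck 5: place 30 kg, 75 kg left
truck 5: place 66 kg, 9 kg left
truck 6: place 114 kg, 36 kg left
truck 7: place 81 kg, 69 kg left
truck 8: place 120 kg, 30 kg left
truck 9: place 46 kg, 104 kg left
truck 9: place 48 kg, 56 kg left
truck 10: place 128 kg, 22 kg left
truck 11: place 137 kg, 13 kg left
truck 12: place 62 kg, 88 kg left

12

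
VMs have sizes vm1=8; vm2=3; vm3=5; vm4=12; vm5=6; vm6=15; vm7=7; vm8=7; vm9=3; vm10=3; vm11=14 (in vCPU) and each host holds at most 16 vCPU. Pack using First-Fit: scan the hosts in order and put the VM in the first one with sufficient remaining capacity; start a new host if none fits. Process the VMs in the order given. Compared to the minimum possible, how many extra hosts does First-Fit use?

0

First-Fit: [8,3,5] [12,3] [6,7,3] [15] [7] [14] → 6 hosts.
Total size 83 vCPU; any packing needs at least ⌈83/16⌉ = 6 hosts.
So 6 is already optimal.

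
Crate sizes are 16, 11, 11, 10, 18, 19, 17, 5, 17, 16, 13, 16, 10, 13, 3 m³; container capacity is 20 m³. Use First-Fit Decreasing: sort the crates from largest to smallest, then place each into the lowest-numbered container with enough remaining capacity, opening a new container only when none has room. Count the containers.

12 containers

Sorted descending: 19, 18, 17, 17, 16, 16, 16, 13, 13, 11, 11, 10, 10, 5, 3.
19 m³ → container 1 (remaining 1 m³)
18 m³ → container 2 (remaining 2 m³)
17 m³ → container 3 (remaining 3 m³)
17 m³ → container 4 (remaining 3 m³)
16 m³ → container 5 (remaining 4 m³)
16 m³ → container 6 (remaining 4 m³)
16 m³ → container 7 (remaining 4 m³)
13 m³ → container 8 (remaining 7 m³)
13 m³ → container 9 (remaining 7 m³)
11 m³ → container 10 (remaining 9 m³)
11 m³ → container 11 (remaining 9 m³)
10 m³ → container 12 (remaining 10 m³)
10 m³ → container 12 (remaining 0 m³)
5 m³ → container 8 (remaining 2 m³)
3 m³ → container 3 (remaining 0 m³)
Final containers: [19] [18] [17,3] [17] [16] [16] [16] [13,5] [13] [11] [11] [10,10].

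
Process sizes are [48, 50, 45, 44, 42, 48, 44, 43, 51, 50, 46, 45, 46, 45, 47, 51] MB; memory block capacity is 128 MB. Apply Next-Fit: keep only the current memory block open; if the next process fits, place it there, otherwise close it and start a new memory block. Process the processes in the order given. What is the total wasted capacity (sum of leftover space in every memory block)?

279

Put 48 MB in memory block 1; 80 MB remain.
Put 50 MB in memory block 1; 30 MB remain.
Put 45 MB in memory block 2; 83 MB remain.
Put 44 MB in memory block 2; 39 MB remain.
Put 42 MB in memory block 3; 86 MB remain.
Put 48 MB in memory block 3; 38 MB remain.
Put 44 MB in memory block 4; 84 MB remain.
Put 43 MB in memory block 4; 41 MB remain.
Put 51 MB in memory block 5; 77 MB remain.
Put 50 MB in memory block 5; 27 MB remain.
Put 46 MB in memory block 6; 82 MB remain.
Put 45 MB in memory block 6; 37 MB remain.
Put 46 MB in memory block 7; 82 MB remain.
Put 45 MB in memory block 7; 37 MB remain.
Put 47 MB in memory block 8; 81 MB remain.
Put 51 MB in memory block 8; 30 MB remain.
8 memory blocks × 128 MB = 1024 MB; used 745 MB; unused 279 MB.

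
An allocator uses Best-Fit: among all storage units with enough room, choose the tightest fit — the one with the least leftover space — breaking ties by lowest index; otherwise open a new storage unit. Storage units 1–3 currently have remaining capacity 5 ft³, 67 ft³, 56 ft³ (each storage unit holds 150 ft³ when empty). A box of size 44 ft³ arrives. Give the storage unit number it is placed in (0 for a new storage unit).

Storage units with room: storage unit 2 (67 ft³), storage unit 3 (56 ft³).
Tightest fit is storage unit 3 with 56 ft³ free.

3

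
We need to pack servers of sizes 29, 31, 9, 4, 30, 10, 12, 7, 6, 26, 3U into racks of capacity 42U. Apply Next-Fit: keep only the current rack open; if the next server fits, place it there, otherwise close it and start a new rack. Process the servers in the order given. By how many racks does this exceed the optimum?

1

Next-Fit: [29] [31,9] [4,30] [10,12,7,6] [26,3] → 5 racks.
Total size 167U; any packing needs at least ⌈167/42⌉ = 4 racks.
An optimal packing achieves that bound: [31,10] [30,12] [29,9,4] [26,7,6,3] → 4 racks.
Excess: 5 − 4 = 1.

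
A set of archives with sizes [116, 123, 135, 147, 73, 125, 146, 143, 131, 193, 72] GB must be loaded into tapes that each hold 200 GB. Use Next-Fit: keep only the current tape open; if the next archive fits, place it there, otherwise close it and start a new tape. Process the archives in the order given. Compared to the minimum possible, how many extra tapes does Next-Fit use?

Next-Fit: [116] [123] [135] [147] [73,125] [146] [143] [131] [193] [72] → 10 tapes.
9 archives exceed 100 GB (half the capacity), and no two of those can share a tape, so at least 9 tapes are needed.
An optimal packing achieves that bound: [193] [147] [146] [143] [135] [131] [125,73] [123,72] [116] → 9 tapes.
Excess: 10 − 9 = 1.

1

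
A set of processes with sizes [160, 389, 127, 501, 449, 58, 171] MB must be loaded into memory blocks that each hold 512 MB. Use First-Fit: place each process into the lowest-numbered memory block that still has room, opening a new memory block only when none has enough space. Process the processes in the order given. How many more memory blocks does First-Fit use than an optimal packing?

1

First-Fit: [160,127,58] [389] [501] [449] [171] → 5 memory blocks.
Total size 1855 MB; any packing needs at least ⌈1855/512⌉ = 4 memory blocks.
An optimal packing achieves that bound: [501] [449,58] [389] [171,160,127] → 4 memory blocks.
Excess: 5 − 4 = 1.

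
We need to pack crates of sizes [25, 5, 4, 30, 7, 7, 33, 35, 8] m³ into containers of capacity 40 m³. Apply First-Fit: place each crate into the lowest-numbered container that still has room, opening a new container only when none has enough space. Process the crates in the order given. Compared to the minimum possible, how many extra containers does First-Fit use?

First-Fit: [25,5,4] [30,7] [7,33] [35] [8] → 5 containers.
Total size 154 m³; any packing needs at least ⌈154/40⌉ = 4 containers.
An optimal packing achieves that bound: [35,5] [33,7] [30,8] [25,7,4] → 4 containers.
Excess: 5 − 4 = 1.

1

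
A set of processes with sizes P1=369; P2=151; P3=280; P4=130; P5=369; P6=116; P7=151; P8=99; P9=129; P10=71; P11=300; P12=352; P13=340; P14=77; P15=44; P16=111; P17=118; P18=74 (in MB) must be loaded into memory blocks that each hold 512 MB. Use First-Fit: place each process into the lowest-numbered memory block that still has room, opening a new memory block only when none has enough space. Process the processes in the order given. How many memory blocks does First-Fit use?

7 memory blocks

memory block 1: place P1 (369 MB), 143 MB left
memory block 2: place P2 (151 MB), 361 MB left
memory block 2: place P3 (280 MB), 81 MB left
memory block 1: place P4 (130 MB), 13 MB left
memory block 3: place P5 (369 MB), 143 MB left
memory block 3: place P6 (116 MB), 27 MB left
memory block 4: place P7 (151 MB), 361 MB left
memory block 4: place P8 (99 MB), 262 MB left
memory block 4: place P9 (129 MB), 133 MB left
memory block 2: place P10 (71 MB), 10 MB left
memory block 5: place P11 (300 MB), 212 MB left
memory block 6: place P12 (352 MB), 160 MB left
memory block 7: place P13 (340 MB), 172 MB left
memory block 4: place P14 (77 MB), 56 MB left
memory block 4: place P15 (44 MB), 12 MB left
memory block 5: place P16 (111 MB), 101 MB left
memory block 6: place P17 (118 MB), 42 MB left
memory block 5: place P18 (74 MB), 27 MB left
Final memory blocks: [369,130] [151,280,71] [369,116] [151,99,129,77,44] [300,111,74] [352,118] [340].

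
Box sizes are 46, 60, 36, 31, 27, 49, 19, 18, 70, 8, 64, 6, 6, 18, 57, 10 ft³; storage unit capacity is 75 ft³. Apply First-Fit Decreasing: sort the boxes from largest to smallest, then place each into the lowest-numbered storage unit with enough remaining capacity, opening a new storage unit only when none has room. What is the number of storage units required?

Sorted descending: 70, 64, 60, 57, 49, 46, 36, 31, 27, 19, 18, 18, 10, 8, 6, 6.
Put 70 ft³ in storage unit 1; 5 ft³ remain.
Put 64 ft³ in storage unit 2; 11 ft³ remain.
Put 60 ft³ in storage unit 3; 15 ft³ remain.
Put 57 ft³ in storage unit 4; 18 ft³ remain.
Put 49 ft³ in storage unit 5; 26 ft³ remain.
Put 46 ft³ in storage unit 6; 29 ft³ remain.
Put 36 ft³ in storage unit 7; 39 ft³ remain.
Put 31 ft³ in storage unit 7; 8 ft³ remain.
Put 27 ft³ in storage unit 6; 2 ft³ remain.
Put 19 ft³ in storage unit 5; 7 ft³ remain.
Put 18 ft³ in storage unit 4; 0 ft³ remain.
Put 18 ft³ in storage unit 8; 57 ft³ remain.
Put 10 ft³ in storage unit 2; 1 ft³ remain.
Put 8 ft³ in storage unit 3; 7 ft³ remain.
Put 6 ft³ in storage unit 3; 1 ft³ remain.
Put 6 ft³ in storage unit 5; 1 ft³ remain.
Final storage units: [70] [64,10] [60,8,6] [57,18] [49,19,6] [46,27] [36,31] [18].

8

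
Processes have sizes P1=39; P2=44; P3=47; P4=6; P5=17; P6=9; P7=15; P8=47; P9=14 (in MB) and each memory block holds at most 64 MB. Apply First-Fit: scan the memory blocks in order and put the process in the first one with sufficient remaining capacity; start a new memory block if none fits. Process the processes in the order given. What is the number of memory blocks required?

memory block 1: place P1 (39 MB), 25 MB left
memory block 2: place P2 (44 MB), 20 MB left
memory block 3: place P3 (47 MB), 17 MB left
memory block 1: place P4 (6 MB), 19 MB left
memory block 1: place P5 (17 MB), 2 MB left
memory block 2: place P6 (9 MB), 11 MB left
memory block 3: place P7 (15 MB), 2 MB left
memory block 4: place P8 (47 MB), 17 MB left
memory block 4: place P9 (14 MB), 3 MB left

4 memory blocks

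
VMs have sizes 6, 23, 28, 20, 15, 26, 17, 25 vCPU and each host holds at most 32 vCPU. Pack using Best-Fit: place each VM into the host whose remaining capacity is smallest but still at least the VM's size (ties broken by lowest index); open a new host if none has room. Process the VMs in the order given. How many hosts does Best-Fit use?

6

host 1: place 6 vCPU, 26 vCPU left
host 1: place 23 vCPU, 3 vCPU left
host 2: place 28 vCPU, 4 vCPU left
host 3: place 20 vCPU, 12 vCPU left
host 4: place 15 vCPU, 17 vCPU left
host 5: place 26 vCPU, 6 vCPU left
host 4: place 17 vCPU, 0 vCPU left
host 6: place 25 vCPU, 7 vCPU left
Final hosts: [6,23] [28] [20] [15,17] [26] [25].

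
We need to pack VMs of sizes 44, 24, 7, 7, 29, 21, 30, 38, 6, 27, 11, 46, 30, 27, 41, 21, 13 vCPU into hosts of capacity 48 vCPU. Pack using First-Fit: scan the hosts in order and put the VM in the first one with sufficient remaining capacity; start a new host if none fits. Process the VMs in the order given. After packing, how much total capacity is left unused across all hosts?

44 vCPU → host 1 (remaining 4 vCPU)
24 vCPU → host 2 (remaining 24 vCPU)
7 vCPU → host 2 (remaining 17 vCPU)
7 vCPU → host 2 (remaining 10 vCPU)
29 vCPU → host 3 (remaining 19 vCPU)
21 vCPU → host 4 (remaining 27 vCPU)
30 vCPU → host 5 (remaining 18 vCPU)
38 vCPU → host 6 (remaining 10 vCPU)
6 vCPU → host 2 (remaining 4 vCPU)
27 vCPU → host 4 (remaining 0 vCPU)
11 vCPU → host 3 (remaining 8 vCPU)
46 vCPU → host 7 (remaining 2 vCPU)
30 vCPU → host 8 (remaining 18 vCPU)
27 vCPU → host 9 (remaining 21 vCPU)
41 vCPU → host 10 (remaining 7 vCPU)
21 vCPU → host 9 (remaining 0 vCPU)
13 vCPU → host 5 (remaining 5 vCPU)
10 hosts × 48 vCPU = 480 vCPU; used 422 vCPU; unused 58 vCPU.

58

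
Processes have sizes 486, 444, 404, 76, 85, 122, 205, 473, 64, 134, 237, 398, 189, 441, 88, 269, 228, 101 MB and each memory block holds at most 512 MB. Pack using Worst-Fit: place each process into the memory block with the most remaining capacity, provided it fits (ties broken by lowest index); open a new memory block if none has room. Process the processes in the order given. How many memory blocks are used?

486 MB → memory block 1 (remaining 26 MB)
444 MB → memory block 2 (remaining 68 MB)
404 MB → memory block 3 (remaining 108 MB)
76 MB → memory block 3 (remaining 32 MB)
85 MB → memory block 4 (remaining 427 MB)
122 MB → memory block 4 (remaining 305 MB)
205 MB → memory block 4 (remaining 100 MB)
473 MB → memory block 5 (remaining 39 MB)
64 MB → memory block 4 (remaining 36 MB)
134 MB → memory block 6 (remaining 378 MB)
237 MB → memory block 6 (remaining 141 MB)
398 MB → memory block 7 (remaining 114 MB)
189 MB → memory block 8 (remaining 323 MB)
441 MB → memory block 9 (remaining 71 MB)
88 MB → memory block 8 (remaining 235 MB)
269 MB → memory block 10 (remaining 243 MB)
228 MB → memory block 10 (remaining 15 MB)
101 MB → memory block 8 (remaining 134 MB)

10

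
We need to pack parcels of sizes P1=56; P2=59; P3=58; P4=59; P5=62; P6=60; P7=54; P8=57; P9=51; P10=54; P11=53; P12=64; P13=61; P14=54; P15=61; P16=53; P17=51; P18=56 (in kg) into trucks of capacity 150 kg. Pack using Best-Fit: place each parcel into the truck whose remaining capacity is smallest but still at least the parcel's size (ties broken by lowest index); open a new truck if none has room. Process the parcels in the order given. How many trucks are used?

Put P1 (56 kg) in truck 1; 94 kg remain.
Put P2 (59 kg) in truck 1; 35 kg remain.
Put P3 (58 kg) in truck 2; 92 kg remain.
Put P4 (59 kg) in truck 2; 33 kg remain.
Put P5 (62 kg) in truck 3; 88 kg remain.
Put P6 (60 kg) in truck 3; 28 kg remain.
Put P7 (54 kg) in truck 4; 96 kg remain.
Put P8 (57 kg) in truck 4; 39 kg remain.
Put P9 (51 kg) in truck 5; 99 kg remain.
Put P10 (54 kg) in truck 5; 45 kg remain.
Put P11 (53 kg) in truck 6; 97 kg remain.
Put P12 (64 kg) in truck 6; 33 kg remain.
Put P13 (61 kg) in truck 7; 89 kg remain.
Put P14 (54 kg) in truck 7; 35 kg remain.
Put P15 (61 kg) in truck 8; 89 kg remain.
Put P16 (53 kg) in truck 8; 36 kg remain.
Put P17 (51 kg) in truck 9; 99 kg remain.
Put P18 (56 kg) in truck 9; 43 kg remain.
Final trucks: [56,59] [58,59] [62,60] [54,57] [51,54] [53,64] [61,54] [61,53] [51,56].

9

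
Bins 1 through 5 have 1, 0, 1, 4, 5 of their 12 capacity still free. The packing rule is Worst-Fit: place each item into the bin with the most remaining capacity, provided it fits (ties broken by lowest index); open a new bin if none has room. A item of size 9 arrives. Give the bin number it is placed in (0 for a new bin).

No bin has ≥ 9 free, so a new bin is opened.

0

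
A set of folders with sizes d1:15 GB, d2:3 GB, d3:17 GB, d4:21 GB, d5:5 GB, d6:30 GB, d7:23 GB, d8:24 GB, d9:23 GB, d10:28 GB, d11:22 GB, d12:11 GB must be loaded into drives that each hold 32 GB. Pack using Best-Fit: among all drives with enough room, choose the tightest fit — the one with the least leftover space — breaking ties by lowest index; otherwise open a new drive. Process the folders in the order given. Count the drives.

9 drives

drive 1: place d1 (15 GB), 17 GB left
drive 1: place d2 (3 GB), 14 GB left
drive 2: place d3 (17 GB), 15 GB left
drive 3: place d4 (21 GB), 11 GB left
drive 3: place d5 (5 GB), 6 GB left
drive 4: place d6 (30 GB), 2 GB left
drive 5: place d7 (23 GB), 9 GB left
drive 6: place d8 (24 GB), 8 GB left
drive 7: place d9 (23 GB), 9 GB left
drive 8: place d10 (28 GB), 4 GB left
drive 9: place d11 (22 GB), 10 GB left
drive 1: place d12 (11 GB), 3 GB left
Final drives: [15,3,11] [17] [21,5] [30] [23] [24] [23] [28] [22].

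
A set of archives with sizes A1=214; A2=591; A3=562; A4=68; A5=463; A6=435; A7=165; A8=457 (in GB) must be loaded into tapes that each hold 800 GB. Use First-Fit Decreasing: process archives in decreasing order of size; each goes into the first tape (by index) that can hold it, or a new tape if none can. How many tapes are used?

5 tapes

Sorted descending: 591, 562, 463, 457, 435, 214, 165, 68.
Put 591 GB in tape 1; 209 GB remain.
Put 562 GB in tape 2; 238 GB remain.
Put 463 GB in tape 3; 337 GB remain.
Put 457 GB in tape 4; 343 GB remain.
Put 435 GB in tape 5; 365 GB remain.
Put 214 GB in tape 2; 24 GB remain.
Put 165 GB in tape 1; 44 GB remain.
Put 68 GB in tape 3; 269 GB remain.
Final tapes: [591,165] [562,214] [463,68] [457] [435].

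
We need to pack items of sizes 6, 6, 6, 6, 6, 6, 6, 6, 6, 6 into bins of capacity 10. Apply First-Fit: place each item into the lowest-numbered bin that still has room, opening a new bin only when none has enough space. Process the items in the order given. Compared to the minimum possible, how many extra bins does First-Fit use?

0

First-Fit: [6] [6] [6] [6] [6] [6] [6] [6] [6] [6] → 10 bins.
10 items exceed 5 (half the capacity), and no two of those can share a bin, so at least 10 bins are needed.
So 10 is already optimal.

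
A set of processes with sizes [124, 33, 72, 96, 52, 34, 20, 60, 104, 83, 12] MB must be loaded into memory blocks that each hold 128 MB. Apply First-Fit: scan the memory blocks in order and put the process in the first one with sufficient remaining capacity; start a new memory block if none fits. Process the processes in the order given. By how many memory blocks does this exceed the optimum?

1

First-Fit: [124] [33,72,20] [96,12] [52,34] [60] [104] [83] → 7 memory blocks.
Total size 690 MB; any packing needs at least ⌈690/128⌉ = 6 memory blocks.
An optimal packing achieves that bound: [124] [104,20] [96,12] [83,34] [72,52] [60,33] → 6 memory blocks.
Excess: 7 − 6 = 1.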